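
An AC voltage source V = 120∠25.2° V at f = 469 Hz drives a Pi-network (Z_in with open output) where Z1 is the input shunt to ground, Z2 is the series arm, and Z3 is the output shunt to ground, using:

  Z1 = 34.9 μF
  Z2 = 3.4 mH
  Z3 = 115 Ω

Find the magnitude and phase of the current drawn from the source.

Step 1 — Angular frequency: ω = 2π·f = 2π·469 = 2947 rad/s.
Step 2 — Component impedances:
  Z1: Z = 1/(jωC) = -j/(ω·C) = 0 - j9.723 Ω
  Z2: Z = jωL = j·2947·0.0034 = 0 + j10.02 Ω
  Z3: Z = R = 115 Ω
Step 3 — With open output, the series arm Z2 and the output shunt Z3 appear in series to ground: Z2 + Z3 = 115 + j10.02 Ω.
Step 4 — Parallel with input shunt Z1: Z_in = Z1 || (Z2 + Z3) = 0.8221 - j9.726 Ω = 9.76∠-85.2° Ω.
Step 5 — Source phasor: V = 120∠25.2° V = 108.6 + j51.09 V.
Step 6 — Ohm's law: I = V / Z_total = (108.6 + j51.09) / (0.8221 - j9.726) = -4.279 + j11.53 A.
Step 7 — Convert to polar: |I| = 12.29 A, ∠I = 110.4°.

I = 12.29∠110.4° A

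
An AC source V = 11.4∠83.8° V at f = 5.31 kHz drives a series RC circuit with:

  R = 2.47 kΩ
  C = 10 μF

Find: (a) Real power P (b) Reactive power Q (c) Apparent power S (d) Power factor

Step 1 — Angular frequency: ω = 2π·f = 2π·5310 = 3.336e+04 rad/s.
Step 2 — Component impedances:
  R: Z = R = 2470 Ω
  C: Z = 1/(jωC) = -j/(ω·C) = 0 - j2.997 Ω
Step 3 — Series combination: Z_total = R + C = 2470 - j2.997 Ω = 2470∠-0.1° Ω.
Step 4 — Source phasor: V = 11.4∠83.8° V = 1.231 + j11.33 V.
Step 5 — Current: I = V / Z = 0.0004929 + j0.004589 A = 0.004615∠83.9° A.
Step 6 — Complex power: S = V·I* = 0.05262 - j6.385e-05 VA.
Step 7 — Real power: P = Re(S) = 0.05262 W.
Step 8 — Reactive power: Q = Im(S) = -6.385e-05 VAR.
Step 9 — Apparent power: |S| = 0.05262 VA.
Step 10 — Power factor: PF = P/|S| = 1 (leading).

(a) P = 0.05262 W  (b) Q = -6.385e-05 VAR  (c) S = 0.05262 VA  (d) PF = 1 (leading)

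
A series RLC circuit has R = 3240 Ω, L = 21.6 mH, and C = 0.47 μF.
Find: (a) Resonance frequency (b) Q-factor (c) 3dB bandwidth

Step 1 — Resonance condition Im(Z)=0 gives ω₀ = 1/√(LC).
Step 2 — ω₀ = 1/√(0.0216·4.7e-07) = 9925 rad/s.
Step 3 — f₀ = ω₀/(2π) = 1580 Hz.
Step 4 — Series Q: Q = ω₀L/R = 9925·0.0216/3240 = 0.06617.
Step 5 — 3dB bandwidth: Δω = ω₀/Q = 1.5e+05 rad/s; BW = Δω/(2π) = 2.387e+04 Hz.

(a) f₀ = 1580 Hz  (b) Q = 0.06617  (c) BW = 2.387e+04 Hz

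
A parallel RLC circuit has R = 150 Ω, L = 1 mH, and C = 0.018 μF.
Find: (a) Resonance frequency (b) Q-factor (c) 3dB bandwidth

Step 1 — Resonance: ω₀ = 1/√(LC) = 1/√(0.001·1.8e-08) = 2.357e+05 rad/s.
Step 2 — f₀ = ω₀/(2π) = 3.751e+04 Hz.
Step 3 — Parallel Q: Q = R/(ω₀L) = 150/(2.357e+05·0.001) = 0.6364.
Step 4 — Bandwidth: Δω = ω₀/Q = 3.704e+05 rad/s; BW = Δω/(2π) = 5.895e+04 Hz.

(a) f₀ = 3.751e+04 Hz  (b) Q = 0.6364  (c) BW = 5.895e+04 Hz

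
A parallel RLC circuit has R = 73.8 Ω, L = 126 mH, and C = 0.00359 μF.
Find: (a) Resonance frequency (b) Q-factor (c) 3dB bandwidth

Step 1 — Resonance: ω₀ = 1/√(LC) = 1/√(0.126·3.59e-09) = 4.702e+04 rad/s.
Step 2 — f₀ = ω₀/(2π) = 7483 Hz.
Step 3 — Parallel Q: Q = R/(ω₀L) = 73.8/(4.702e+04·0.126) = 0.01246.
Step 4 — Bandwidth: Δω = ω₀/Q = 3.774e+06 rad/s; BW = Δω/(2π) = 6.007e+05 Hz.

(a) f₀ = 7483 Hz  (b) Q = 0.01246  (c) BW = 6.007e+05 Hz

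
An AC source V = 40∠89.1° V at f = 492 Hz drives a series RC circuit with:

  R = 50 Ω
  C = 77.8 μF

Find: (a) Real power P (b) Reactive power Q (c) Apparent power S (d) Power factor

Step 1 — Angular frequency: ω = 2π·f = 2π·492 = 3091 rad/s.
Step 2 — Component impedances:
  R: Z = R = 50 Ω
  C: Z = 1/(jωC) = -j/(ω·C) = 0 - j4.158 Ω
Step 3 — Series combination: Z_total = R + C = 50 - j4.158 Ω = 50.17∠-4.8° Ω.
Step 4 — Source phasor: V = 40∠89.1° V = 0.6283 + j40 V.
Step 5 — Current: I = V / Z = -0.05358 + j0.7954 A = 0.7972∠93.9° A.
Step 6 — Complex power: S = V·I* = 31.78 - j2.643 VA.
Step 7 — Real power: P = Re(S) = 31.78 W.
Step 8 — Reactive power: Q = Im(S) = -2.643 VAR.
Step 9 — Apparent power: |S| = 31.89 VA.
Step 10 — Power factor: PF = P/|S| = 0.9966 (leading).

(a) P = 31.78 W  (b) Q = -2.643 VAR  (c) S = 31.89 VA  (d) PF = 0.9966 (leading)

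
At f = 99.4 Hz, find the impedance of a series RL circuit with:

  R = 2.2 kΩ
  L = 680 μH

Step 1 — Angular frequency: ω = 2π·f = 2π·99.4 = 624.5 rad/s.
Step 2 — Component impedances:
  R: Z = R = 2200 Ω
  L: Z = jωL = j·624.5·0.00068 = 0 + j0.4247 Ω
Step 3 — Series combination: Z_total = R + L = 2200 + j0.4247 Ω = 2200∠0.0° Ω.

Z = 2200 + j0.4247 Ω = 2200∠0.0° Ω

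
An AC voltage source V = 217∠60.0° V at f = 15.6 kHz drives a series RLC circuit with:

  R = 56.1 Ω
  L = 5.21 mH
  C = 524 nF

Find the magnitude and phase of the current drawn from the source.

Step 1 — Angular frequency: ω = 2π·f = 2π·1.56e+04 = 9.802e+04 rad/s.
Step 2 — Component impedances:
  R: Z = R = 56.1 Ω
  L: Z = jωL = j·9.802e+04·0.00521 = 0 + j510.7 Ω
  C: Z = 1/(jωC) = -j/(ω·C) = 0 - j19.47 Ω
Step 3 — Series combination: Z_total = R + L + C = 56.1 + j491.2 Ω = 494.4∠83.5° Ω.
Step 4 — Source phasor: V = 217∠60.0° V = 108.5 + j187.9 V.
Step 5 — Ohm's law: I = V / Z_total = (108.5 + j187.9) / (56.1 + j491.2) = 0.4026 - j0.1749 A.
Step 6 — Convert to polar: |I| = 0.4389 A, ∠I = -23.5°.

I = 0.4389∠-23.5° A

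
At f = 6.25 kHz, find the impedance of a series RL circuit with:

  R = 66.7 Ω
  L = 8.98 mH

Step 1 — Angular frequency: ω = 2π·f = 2π·6250 = 3.927e+04 rad/s.
Step 2 — Component impedances:
  R: Z = R = 66.7 Ω
  L: Z = jωL = j·3.927e+04·0.00898 = 0 + j352.6 Ω
Step 3 — Series combination: Z_total = R + L = 66.7 + j352.6 Ω = 358.9∠79.3° Ω.

Z = 66.7 + j352.6 Ω = 358.9∠79.3° Ω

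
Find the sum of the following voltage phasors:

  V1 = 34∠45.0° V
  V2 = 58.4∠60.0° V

Step 1 — Convert each phasor to rectangular form:
  V1 = 34·(cos(45.0°) + j·sin(45.0°)) = 24.04 + j24.04 V
  V2 = 58.4·(cos(60.0°) + j·sin(60.0°)) = 29.2 + j50.58 V
Step 2 — Sum components: V_total = 53.24 + j74.62 V.
Step 3 — Convert to polar: |V_total| = 91.66 V, ∠V_total = 54.5°.

V_total = 91.66∠54.5° V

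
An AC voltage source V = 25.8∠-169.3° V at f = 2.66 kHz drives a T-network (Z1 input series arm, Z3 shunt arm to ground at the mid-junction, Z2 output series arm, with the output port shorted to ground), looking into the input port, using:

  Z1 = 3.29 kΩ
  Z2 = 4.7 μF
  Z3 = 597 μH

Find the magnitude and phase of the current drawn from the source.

Step 1 — Angular frequency: ω = 2π·f = 2π·2660 = 1.671e+04 rad/s.
Step 2 — Component impedances:
  Z1: Z = R = 3290 Ω
  Z2: Z = 1/(jωC) = -j/(ω·C) = 0 - j12.73 Ω
  Z3: Z = jωL = j·1.671e+04·0.000597 = 0 + j9.978 Ω
Step 3 — With the output port shorted to ground, the output series arm Z2 runs from the junction to ground; the shunt arm Z3 also runs from the junction to ground. They appear in parallel: Z3 || Z2 = 0 + j46.15 Ω.
Step 4 — Series with input arm Z1: Z_in = Z1 + (Z3 || Z2) = 3290 + j46.15 Ω = 3290∠0.8° Ω.
Step 5 — Source phasor: V = 25.8∠-169.3° V = -25.35 - j4.79 V.
Step 6 — Ohm's law: I = V / Z_total = (-25.35 - j4.79) / (3290 + j46.15) = -0.007724 - j0.001348 A.
Step 7 — Convert to polar: |I| = 0.007841 A, ∠I = -170.1°.

I = 0.007841∠-170.1° A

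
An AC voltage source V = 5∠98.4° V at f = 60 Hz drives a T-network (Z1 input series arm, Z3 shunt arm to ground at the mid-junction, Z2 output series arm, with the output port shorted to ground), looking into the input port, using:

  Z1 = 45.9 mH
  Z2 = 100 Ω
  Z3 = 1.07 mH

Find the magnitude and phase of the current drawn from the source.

Step 1 — Angular frequency: ω = 2π·f = 2π·60 = 377 rad/s.
Step 2 — Component impedances:
  Z1: Z = jωL = j·377·0.0459 = 0 + j17.3 Ω
  Z2: Z = R = 100 Ω
  Z3: Z = jωL = j·377·0.00107 = 0 + j0.4034 Ω
Step 3 — With the output port shorted to ground, the output series arm Z2 runs from the junction to ground; the shunt arm Z3 also runs from the junction to ground. They appear in parallel: Z3 || Z2 = 0.001627 + j0.4034 Ω.
Step 4 — Series with input arm Z1: Z_in = Z1 + (Z3 || Z2) = 0.001627 + j17.71 Ω = 17.71∠90.0° Ω.
Step 5 — Source phasor: V = 5∠98.4° V = -0.7304 + j4.946 V.
Step 6 — Ohm's law: I = V / Z_total = (-0.7304 + j4.946) / (0.001627 + j17.71) = 0.2793 + j0.04128 A.
Step 7 — Convert to polar: |I| = 0.2824 A, ∠I = 8.4°.

I = 0.2824∠8.4° A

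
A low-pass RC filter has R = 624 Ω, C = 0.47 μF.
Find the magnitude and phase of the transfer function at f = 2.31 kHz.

Step 1 — Angular frequency: ω = 2π·2310 = 1.451e+04 rad/s.
Step 2 — Transfer function: H(jω) = 1/(1 + jωRC).
Step 3 — Denominator: 1 + jωRC = 1 + j·1.451e+04·624·4.7e-07 = 1 + j4.257.
Step 4 — H = 0.0523 - j0.2226.
Step 5 — Magnitude: |H| = 0.2287 (-12.8 dB); phase: φ = -76.8°.

|H| = 0.2287 (-12.8 dB), φ = -76.8°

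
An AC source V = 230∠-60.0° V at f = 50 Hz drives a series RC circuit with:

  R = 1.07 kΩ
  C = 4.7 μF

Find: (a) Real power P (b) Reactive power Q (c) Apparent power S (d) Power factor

Step 1 — Angular frequency: ω = 2π·f = 2π·50 = 314.2 rad/s.
Step 2 — Component impedances:
  R: Z = R = 1070 Ω
  C: Z = 1/(jωC) = -j/(ω·C) = 0 - j677.3 Ω
Step 3 — Series combination: Z_total = R + C = 1070 - j677.3 Ω = 1266∠-32.3° Ω.
Step 4 — Source phasor: V = 230∠-60.0° V = 115 - j199.2 V.
Step 5 — Current: I = V / Z = 0.1609 - j0.08434 A = 0.1816∠-27.7° A.
Step 6 — Complex power: S = V·I* = 35.3 - j22.34 VA.
Step 7 — Real power: P = Re(S) = 35.3 W.
Step 8 — Reactive power: Q = Im(S) = -22.34 VAR.
Step 9 — Apparent power: |S| = 41.77 VA.
Step 10 — Power factor: PF = P/|S| = 0.845 (leading).

(a) P = 35.3 W  (b) Q = -22.34 VAR  (c) S = 41.77 VA  (d) PF = 0.845 (leading)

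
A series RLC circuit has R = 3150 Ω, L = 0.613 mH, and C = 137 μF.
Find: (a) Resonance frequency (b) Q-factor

Step 1 — Resonance condition Im(Z)=0 gives ω₀ = 1/√(LC).
Step 2 — ω₀ = 1/√(0.000613·0.000137) = 3451 rad/s.
Step 3 — f₀ = ω₀/(2π) = 549.2 Hz.
Step 4 — Series Q: Q = ω₀L/R = 3451·0.000613/3150 = 0.0006715.

(a) f₀ = 549.2 Hz  (b) Q = 0.0006715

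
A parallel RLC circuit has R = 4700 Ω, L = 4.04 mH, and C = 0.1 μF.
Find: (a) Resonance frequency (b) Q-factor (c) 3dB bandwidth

Step 1 — Resonance: ω₀ = 1/√(LC) = 1/√(0.00404·1e-07) = 4.975e+04 rad/s.
Step 2 — f₀ = ω₀/(2π) = 7918 Hz.
Step 3 — Parallel Q: Q = R/(ω₀L) = 4700/(4.975e+04·0.00404) = 23.38.
Step 4 — Bandwidth: Δω = ω₀/Q = 2128 rad/s; BW = Δω/(2π) = 338.6 Hz.

(a) f₀ = 7918 Hz  (b) Q = 23.38  (c) BW = 338.6 Hz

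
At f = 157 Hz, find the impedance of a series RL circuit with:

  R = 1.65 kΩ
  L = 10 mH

Step 1 — Angular frequency: ω = 2π·f = 2π·157 = 986.5 rad/s.
Step 2 — Component impedances:
  R: Z = R = 1650 Ω
  L: Z = jωL = j·986.5·0.01 = 0 + j9.865 Ω
Step 3 — Series combination: Z_total = R + L = 1650 + j9.865 Ω = 1650∠0.3° Ω.

Z = 1650 + j9.865 Ω = 1650∠0.3° Ω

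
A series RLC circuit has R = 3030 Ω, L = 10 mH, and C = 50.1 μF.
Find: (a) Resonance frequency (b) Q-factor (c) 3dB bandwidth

Step 1 — Resonance: ω₀ = 1/√(LC) = 1/√(0.01·5.01e-05) = 1413 rad/s.
Step 2 — f₀ = ω₀/(2π) = 224.9 Hz.
Step 3 — Series Q: Q = ω₀L/R = 1413·0.01/3030 = 0.004663.
Step 4 — Bandwidth: Δω = ω₀/Q = 3.03e+05 rad/s; BW = Δω/(2π) = 4.822e+04 Hz.

(a) f₀ = 224.9 Hz  (b) Q = 0.004663  (c) BW = 4.822e+04 Hz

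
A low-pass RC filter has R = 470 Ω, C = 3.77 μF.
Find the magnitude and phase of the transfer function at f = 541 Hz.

Step 1 — Angular frequency: ω = 2π·541 = 3399 rad/s.
Step 2 — Transfer function: H(jω) = 1/(1 + jωRC).
Step 3 — Denominator: 1 + jωRC = 1 + j·3399·470·3.77e-06 = 1 + j6.023.
Step 4 — H = 0.02683 - j0.1616.
Step 5 — Magnitude: |H| = 0.1638 (-15.7 dB); phase: φ = -80.6°.

|H| = 0.1638 (-15.7 dB), φ = -80.6°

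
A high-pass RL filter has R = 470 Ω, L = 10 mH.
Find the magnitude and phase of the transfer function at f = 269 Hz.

Step 1 — Angular frequency: ω = 2π·269 = 1690 rad/s.
Step 2 — Transfer function: H(jω) = jωL/(R + jωL).
Step 3 — Numerator jωL = j·16.9; denominator R + jωL = 470 + j16.9.
Step 4 — H = 0.001292 + j0.03591.
Step 5 — Magnitude: |H| = 0.03594 (-28.9 dB); phase: φ = 87.9°.

|H| = 0.03594 (-28.9 dB), φ = 87.9°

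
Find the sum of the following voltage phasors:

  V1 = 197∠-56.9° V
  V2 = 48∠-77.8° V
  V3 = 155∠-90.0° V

Step 1 — Convert each phasor to rectangular form:
  V1 = 197·(cos(-56.9°) + j·sin(-56.9°)) = 107.6 - j165 V
  V2 = 48·(cos(-77.8°) + j·sin(-77.8°)) = 10.14 - j46.92 V
  V3 = 155·(cos(-90.0°) + j·sin(-90.0°)) = 0 - j155 V
Step 2 — Sum components: V_total = 117.7 - j366.9 V.
Step 3 — Convert to polar: |V_total| = 385.4 V, ∠V_total = -72.2°.

V_total = 385.4∠-72.2° V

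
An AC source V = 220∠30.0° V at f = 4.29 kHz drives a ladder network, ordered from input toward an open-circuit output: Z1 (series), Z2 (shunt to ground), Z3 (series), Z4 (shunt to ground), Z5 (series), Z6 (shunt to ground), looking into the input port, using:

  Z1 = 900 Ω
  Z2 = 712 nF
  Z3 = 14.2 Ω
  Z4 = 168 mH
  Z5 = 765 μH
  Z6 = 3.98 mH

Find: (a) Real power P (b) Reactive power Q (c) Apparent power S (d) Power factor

Step 1 — Angular frequency: ω = 2π·f = 2π·4290 = 2.695e+04 rad/s.
Step 2 — Component impedances:
  Z1: Z = R = 900 Ω
  Z2: Z = 1/(jωC) = -j/(ω·C) = 0 - j52.11 Ω
  Z3: Z = R = 14.2 Ω
  Z4: Z = jωL = j·2.695e+04·0.168 = 0 + j4528 Ω
  Z5: Z = jωL = j·2.695e+04·0.000765 = 0 + j20.62 Ω
  Z6: Z = jωL = j·2.695e+04·0.00398 = 0 + j107.3 Ω
Step 3 — Ladder network (open output): work backward from the far end, alternating series and parallel combinations. Z_in = 907.1 - j88.27 Ω = 911.4∠-5.6° Ω.
Step 4 — Source phasor: V = 220∠30.0° V = 190.5 + j110 V.
Step 5 — Current: I = V / Z = 0.1964 + j0.1404 A = 0.2414∠35.6° A.
Step 6 — Complex power: S = V·I* = 52.86 - j5.143 VA.
Step 7 — Real power: P = Re(S) = 52.86 W.
Step 8 — Reactive power: Q = Im(S) = -5.143 VAR.
Step 9 — Apparent power: |S| = 53.11 VA.
Step 10 — Power factor: PF = P/|S| = 0.9953 (leading).

(a) P = 52.86 W  (b) Q = -5.143 VAR  (c) S = 53.11 VA  (d) PF = 0.9953 (leading)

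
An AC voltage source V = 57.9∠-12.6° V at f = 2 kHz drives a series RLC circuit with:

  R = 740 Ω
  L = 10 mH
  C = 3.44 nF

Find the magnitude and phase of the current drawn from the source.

Step 1 — Angular frequency: ω = 2π·f = 2π·2000 = 1.257e+04 rad/s.
Step 2 — Component impedances:
  R: Z = R = 740 Ω
  L: Z = jωL = j·1.257e+04·0.01 = 0 + j125.7 Ω
  C: Z = 1/(jωC) = -j/(ω·C) = 0 - j2.313e+04 Ω
Step 3 — Series combination: Z_total = R + L + C = 740 - j2.301e+04 Ω = 2.302e+04∠-88.2° Ω.
Step 4 — Source phasor: V = 57.9∠-12.6° V = 56.51 - j12.63 V.
Step 5 — Ohm's law: I = V / Z_total = (56.51 - j12.63) / (740 - j2.301e+04) = 0.0006273 + j0.002436 A.
Step 6 — Convert to polar: |I| = 0.002515 A, ∠I = 75.6°.

I = 0.002515∠75.6° A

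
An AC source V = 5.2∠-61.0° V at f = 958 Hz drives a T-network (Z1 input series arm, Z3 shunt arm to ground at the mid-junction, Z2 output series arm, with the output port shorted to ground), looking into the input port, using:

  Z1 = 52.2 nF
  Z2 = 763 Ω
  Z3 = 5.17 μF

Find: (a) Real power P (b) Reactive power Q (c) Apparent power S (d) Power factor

Step 1 — Angular frequency: ω = 2π·f = 2π·958 = 6019 rad/s.
Step 2 — Component impedances:
  Z1: Z = 1/(jωC) = -j/(ω·C) = 0 - j3183 Ω
  Z2: Z = R = 763 Ω
  Z3: Z = 1/(jωC) = -j/(ω·C) = 0 - j32.13 Ω
Step 3 — With the output port shorted to ground, the output series arm Z2 runs from the junction to ground; the shunt arm Z3 also runs from the junction to ground. They appear in parallel: Z3 || Z2 = 1.351 - j32.08 Ω.
Step 4 — Series with input arm Z1: Z_in = Z1 + (Z3 || Z2) = 1.351 - j3215 Ω = 3215∠-90.0° Ω.
Step 5 — Source phasor: V = 5.2∠-61.0° V = 2.521 - j4.548 V.
Step 6 — Current: I = V / Z = 0.001415 + j0.0007836 A = 0.001618∠29.0° A.
Step 7 — Complex power: S = V·I* = 3.535e-06 - j0.008411 VA.
Step 8 — Real power: P = Re(S) = 3.535e-06 W.
Step 9 — Reactive power: Q = Im(S) = -0.008411 VAR.
Step 10 — Apparent power: |S| = 0.008411 VA.
Step 11 — Power factor: PF = P/|S| = 0.0004202 (leading).

(a) P = 3.535e-06 W  (b) Q = -0.008411 VAR  (c) S = 0.008411 VA  (d) PF = 0.0004202 (leading)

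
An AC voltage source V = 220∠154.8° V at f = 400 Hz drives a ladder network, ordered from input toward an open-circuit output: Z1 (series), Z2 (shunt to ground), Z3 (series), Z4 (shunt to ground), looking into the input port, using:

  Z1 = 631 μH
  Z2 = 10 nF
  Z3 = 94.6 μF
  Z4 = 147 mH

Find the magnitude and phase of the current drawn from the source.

Step 1 — Angular frequency: ω = 2π·f = 2π·400 = 2513 rad/s.
Step 2 — Component impedances:
  Z1: Z = jωL = j·2513·0.000631 = 0 + j1.586 Ω
  Z2: Z = 1/(jωC) = -j/(ω·C) = 0 - j3.979e+04 Ω
  Z3: Z = 1/(jωC) = -j/(ω·C) = 0 - j4.206 Ω
  Z4: Z = jωL = j·2513·0.147 = 0 + j369.5 Ω
Step 3 — Ladder network (open output): work backward from the far end, alternating series and parallel combinations. Z_in = 0 + j370.2 Ω = 370.2∠90.0° Ω.
Step 4 — Source phasor: V = 220∠154.8° V = -199.1 + j93.67 V.
Step 5 — Ohm's law: I = V / Z_total = (-199.1 + j93.67) / (0 + j370.2) = 0.253 + j0.5377 A.
Step 6 — Convert to polar: |I| = 0.5942 A, ∠I = 64.8°.

I = 0.5942∠64.8° A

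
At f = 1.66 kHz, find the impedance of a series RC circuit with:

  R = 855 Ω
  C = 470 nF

Step 1 — Angular frequency: ω = 2π·f = 2π·1660 = 1.043e+04 rad/s.
Step 2 — Component impedances:
  R: Z = R = 855 Ω
  C: Z = 1/(jωC) = -j/(ω·C) = 0 - j204 Ω
Step 3 — Series combination: Z_total = R + C = 855 - j204 Ω = 879∠-13.4° Ω.

Z = 855 - j204 Ω = 879∠-13.4° Ω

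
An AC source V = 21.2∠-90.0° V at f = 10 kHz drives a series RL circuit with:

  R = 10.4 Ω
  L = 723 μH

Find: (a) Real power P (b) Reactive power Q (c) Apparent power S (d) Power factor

Step 1 — Angular frequency: ω = 2π·f = 2π·1e+04 = 6.283e+04 rad/s.
Step 2 — Component impedances:
  R: Z = R = 10.4 Ω
  L: Z = jωL = j·6.283e+04·0.000723 = 0 + j45.43 Ω
Step 3 — Series combination: Z_total = R + L = 10.4 + j45.43 Ω = 46.6∠77.1° Ω.
Step 4 — Source phasor: V = 21.2∠-90.0° V = 0 - j21.2 V.
Step 5 — Current: I = V / Z = -0.4434 - j0.1015 A = 0.4549∠-167.1° A.
Step 6 — Complex power: S = V·I* = 2.152 + j9.401 VA.
Step 7 — Real power: P = Re(S) = 2.152 W.
Step 8 — Reactive power: Q = Im(S) = 9.401 VAR.
Step 9 — Apparent power: |S| = 9.644 VA.
Step 10 — Power factor: PF = P/|S| = 0.2232 (lagging).

(a) P = 2.152 W  (b) Q = 9.401 VAR  (c) S = 9.644 VA  (d) PF = 0.2232 (lagging)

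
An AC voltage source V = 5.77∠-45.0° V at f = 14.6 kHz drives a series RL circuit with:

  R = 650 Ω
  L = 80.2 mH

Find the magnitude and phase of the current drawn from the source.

Step 1 — Angular frequency: ω = 2π·f = 2π·1.46e+04 = 9.173e+04 rad/s.
Step 2 — Component impedances:
  R: Z = R = 650 Ω
  L: Z = jωL = j·9.173e+04·0.0802 = 0 + j7357 Ω
Step 3 — Series combination: Z_total = R + L = 650 + j7357 Ω = 7386∠85.0° Ω.
Step 4 — Source phasor: V = 5.77∠-45.0° V = 4.08 - j4.08 V.
Step 5 — Ohm's law: I = V / Z_total = (4.08 - j4.08) / (650 + j7357) = -0.0005017 - j0.0005989 A.
Step 6 — Convert to polar: |I| = 0.0007812 A, ∠I = -130.0°.

I = 0.0007812∠-130.0° A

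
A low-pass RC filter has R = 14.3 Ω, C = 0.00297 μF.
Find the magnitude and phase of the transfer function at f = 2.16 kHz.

Step 1 — Angular frequency: ω = 2π·2160 = 1.357e+04 rad/s.
Step 2 — Transfer function: H(jω) = 1/(1 + jωRC).
Step 3 — Denominator: 1 + jωRC = 1 + j·1.357e+04·14.3·2.97e-09 = 1 + j0.0005764.
Step 4 — H = 1 - j0.0005764.
Step 5 — Magnitude: |H| = 1 (-0.0 dB); phase: φ = -0.0°.

|H| = 1 (-0.0 dB), φ = -0.0°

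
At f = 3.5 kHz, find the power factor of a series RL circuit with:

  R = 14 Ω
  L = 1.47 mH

Step 1 — Angular frequency: ω = 2π·f = 2π·3500 = 2.199e+04 rad/s.
Step 2 — Component impedances:
  R: Z = R = 14 Ω
  L: Z = jωL = j·2.199e+04·0.00147 = 0 + j32.33 Ω
Step 3 — Series combination: Z_total = R + L = 14 + j32.33 Ω = 35.23∠66.6° Ω.
Step 4 — Power factor: PF = cos(φ) = Re(Z)/|Z| = 14/35.23 = 0.3974.
Step 5 — Type: Im(Z) = 32.33 ⇒ lagging (phase φ = 66.6°).

PF = 0.3974 (lagging, φ = 66.6°)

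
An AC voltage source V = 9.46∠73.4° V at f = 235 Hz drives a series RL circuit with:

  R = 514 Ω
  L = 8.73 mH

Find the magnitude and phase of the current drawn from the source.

Step 1 — Angular frequency: ω = 2π·f = 2π·235 = 1477 rad/s.
Step 2 — Component impedances:
  R: Z = R = 514 Ω
  L: Z = jωL = j·1477·0.00873 = 0 + j12.89 Ω
Step 3 — Series combination: Z_total = R + L = 514 + j12.89 Ω = 514.2∠1.4° Ω.
Step 4 — Source phasor: V = 9.46∠73.4° V = 2.703 + j9.066 V.
Step 5 — Ohm's law: I = V / Z_total = (2.703 + j9.066) / (514 + j12.89) = 0.005697 + j0.01749 A.
Step 6 — Convert to polar: |I| = 0.0184 A, ∠I = 72.0°.

I = 0.0184∠72.0° A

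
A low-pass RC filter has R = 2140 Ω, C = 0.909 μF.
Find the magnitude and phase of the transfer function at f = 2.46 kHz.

Step 1 — Angular frequency: ω = 2π·2460 = 1.546e+04 rad/s.
Step 2 — Transfer function: H(jω) = 1/(1 + jωRC).
Step 3 — Denominator: 1 + jωRC = 1 + j·1.546e+04·2140·9.09e-07 = 1 + j30.07.
Step 4 — H = 0.001105 - j0.03322.
Step 5 — Magnitude: |H| = 0.03324 (-29.6 dB); phase: φ = -88.1°.

|H| = 0.03324 (-29.6 dB), φ = -88.1°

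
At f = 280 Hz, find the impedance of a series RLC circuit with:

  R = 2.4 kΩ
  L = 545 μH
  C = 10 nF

Step 1 — Angular frequency: ω = 2π·f = 2π·280 = 1759 rad/s.
Step 2 — Component impedances:
  R: Z = R = 2400 Ω
  L: Z = jωL = j·1759·0.000545 = 0 + j0.9588 Ω
  C: Z = 1/(jωC) = -j/(ω·C) = 0 - j5.684e+04 Ω
Step 3 — Series combination: Z_total = R + L + C = 2400 - j5.684e+04 Ω = 5.689e+04∠-87.6° Ω.

Z = 2400 - j5.684e+04 Ω = 5.689e+04∠-87.6° Ω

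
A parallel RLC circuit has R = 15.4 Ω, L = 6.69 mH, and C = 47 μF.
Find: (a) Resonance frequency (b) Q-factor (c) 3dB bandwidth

Step 1 — Resonance: ω₀ = 1/√(LC) = 1/√(0.00669·4.7e-05) = 1783 rad/s.
Step 2 — f₀ = ω₀/(2π) = 283.8 Hz.
Step 3 — Parallel Q: Q = R/(ω₀L) = 15.4/(1783·0.00669) = 1.291.
Step 4 — Bandwidth: Δω = ω₀/Q = 1382 rad/s; BW = Δω/(2π) = 219.9 Hz.

(a) f₀ = 283.8 Hz  (b) Q = 1.291  (c) BW = 219.9 Hz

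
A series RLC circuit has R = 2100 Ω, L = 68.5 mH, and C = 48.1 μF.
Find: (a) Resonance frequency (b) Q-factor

Step 1 — Resonance condition Im(Z)=0 gives ω₀ = 1/√(LC).
Step 2 — ω₀ = 1/√(0.0685·4.81e-05) = 550.9 rad/s.
Step 3 — f₀ = ω₀/(2π) = 87.68 Hz.
Step 4 — Series Q: Q = ω₀L/R = 550.9·0.0685/2100 = 0.01797.

(a) f₀ = 87.68 Hz  (b) Q = 0.01797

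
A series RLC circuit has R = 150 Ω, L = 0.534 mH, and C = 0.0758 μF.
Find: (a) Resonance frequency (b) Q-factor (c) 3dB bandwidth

Step 1 — Resonance: ω₀ = 1/√(LC) = 1/√(0.000534·7.58e-08) = 1.572e+05 rad/s.
Step 2 — f₀ = ω₀/(2π) = 2.502e+04 Hz.
Step 3 — Series Q: Q = ω₀L/R = 1.572e+05·0.000534/150 = 0.5596.
Step 4 — Bandwidth: Δω = ω₀/Q = 2.809e+05 rad/s; BW = Δω/(2π) = 4.471e+04 Hz.

(a) f₀ = 2.502e+04 Hz  (b) Q = 0.5596  (c) BW = 4.471e+04 Hz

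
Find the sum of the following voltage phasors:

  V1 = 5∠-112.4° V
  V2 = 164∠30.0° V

Step 1 — Convert each phasor to rectangular form:
  V1 = 5·(cos(-112.4°) + j·sin(-112.4°)) = -1.905 - j4.623 V
  V2 = 164·(cos(30.0°) + j·sin(30.0°)) = 142 + j82 V
Step 2 — Sum components: V_total = 140.1 + j77.38 V.
Step 3 — Convert to polar: |V_total| = 160.1 V, ∠V_total = 28.9°.

V_total = 160.1∠28.9° V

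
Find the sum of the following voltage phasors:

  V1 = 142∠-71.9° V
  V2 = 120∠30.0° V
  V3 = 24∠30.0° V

Step 1 — Convert each phasor to rectangular form:
  V1 = 142·(cos(-71.9°) + j·sin(-71.9°)) = 44.12 - j135 V
  V2 = 120·(cos(30.0°) + j·sin(30.0°)) = 103.9 + j60 V
  V3 = 24·(cos(30.0°) + j·sin(30.0°)) = 20.78 + j12 V
Step 2 — Sum components: V_total = 168.8 - j62.97 V.
Step 3 — Convert to polar: |V_total| = 180.2 V, ∠V_total = -20.5°.

V_total = 180.2∠-20.5° V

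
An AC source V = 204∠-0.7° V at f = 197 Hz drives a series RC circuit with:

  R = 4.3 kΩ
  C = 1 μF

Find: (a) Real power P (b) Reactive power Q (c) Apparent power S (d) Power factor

Step 1 — Angular frequency: ω = 2π·f = 2π·197 = 1238 rad/s.
Step 2 — Component impedances:
  R: Z = R = 4300 Ω
  C: Z = 1/(jωC) = -j/(ω·C) = 0 - j807.9 Ω
Step 3 — Series combination: Z_total = R + C = 4300 - j807.9 Ω = 4375∠-10.6° Ω.
Step 4 — Source phasor: V = 204∠-0.7° V = 204 - j2.492 V.
Step 5 — Current: I = V / Z = 0.04593 + j0.008049 A = 0.04663∠9.9° A.
Step 6 — Complex power: S = V·I* = 9.348 - j1.756 VA.
Step 7 — Real power: P = Re(S) = 9.348 W.
Step 8 — Reactive power: Q = Im(S) = -1.756 VAR.
Step 9 — Apparent power: |S| = 9.512 VA.
Step 10 — Power factor: PF = P/|S| = 0.9828 (leading).

(a) P = 9.348 W  (b) Q = -1.756 VAR  (c) S = 9.512 VA  (d) PF = 0.9828 (leading)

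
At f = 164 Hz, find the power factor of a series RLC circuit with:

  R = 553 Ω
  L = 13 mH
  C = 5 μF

Step 1 — Angular frequency: ω = 2π·f = 2π·164 = 1030 rad/s.
Step 2 — Component impedances:
  R: Z = R = 553 Ω
  L: Z = jωL = j·1030·0.013 = 0 + j13.4 Ω
  C: Z = 1/(jωC) = -j/(ω·C) = 0 - j194.1 Ω
Step 3 — Series combination: Z_total = R + L + C = 553 - j180.7 Ω = 581.8∠-18.1° Ω.
Step 4 — Power factor: PF = cos(φ) = Re(Z)/|Z| = 553/581.8 = 0.9505.
Step 5 — Type: Im(Z) = -180.7 ⇒ leading (phase φ = -18.1°).

PF = 0.9505 (leading, φ = -18.1°)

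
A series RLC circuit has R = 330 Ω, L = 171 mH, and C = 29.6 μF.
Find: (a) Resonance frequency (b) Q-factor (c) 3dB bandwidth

Step 1 — Resonance: ω₀ = 1/√(LC) = 1/√(0.171·2.96e-05) = 444.5 rad/s.
Step 2 — f₀ = ω₀/(2π) = 70.74 Hz.
Step 3 — Series Q: Q = ω₀L/R = 444.5·0.171/330 = 0.2303.
Step 4 — Bandwidth: Δω = ω₀/Q = 1930 rad/s; BW = Δω/(2π) = 307.1 Hz.

(a) f₀ = 70.74 Hz  (b) Q = 0.2303  (c) BW = 307.1 Hz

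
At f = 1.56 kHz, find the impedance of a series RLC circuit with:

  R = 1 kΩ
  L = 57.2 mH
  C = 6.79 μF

Step 1 — Angular frequency: ω = 2π·f = 2π·1560 = 9802 rad/s.
Step 2 — Component impedances:
  R: Z = R = 1000 Ω
  L: Z = jωL = j·9802·0.0572 = 0 + j560.7 Ω
  C: Z = 1/(jωC) = -j/(ω·C) = 0 - j15.03 Ω
Step 3 — Series combination: Z_total = R + L + C = 1000 + j545.6 Ω = 1139∠28.6° Ω.

Z = 1000 + j545.6 Ω = 1139∠28.6° Ω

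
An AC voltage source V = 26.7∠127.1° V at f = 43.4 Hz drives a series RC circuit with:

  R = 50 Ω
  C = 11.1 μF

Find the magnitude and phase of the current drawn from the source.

Step 1 — Angular frequency: ω = 2π·f = 2π·43.4 = 272.7 rad/s.
Step 2 — Component impedances:
  R: Z = R = 50 Ω
  C: Z = 1/(jωC) = -j/(ω·C) = 0 - j330.4 Ω
Step 3 — Series combination: Z_total = R + C = 50 - j330.4 Ω = 334.1∠-81.4° Ω.
Step 4 — Source phasor: V = 26.7∠127.1° V = -16.11 + j21.3 V.
Step 5 — Ohm's law: I = V / Z_total = (-16.11 + j21.3) / (50 - j330.4) = -0.07023 - j0.03812 A.
Step 6 — Convert to polar: |I| = 0.07991 A, ∠I = -151.5°.

I = 0.07991∠-151.5° A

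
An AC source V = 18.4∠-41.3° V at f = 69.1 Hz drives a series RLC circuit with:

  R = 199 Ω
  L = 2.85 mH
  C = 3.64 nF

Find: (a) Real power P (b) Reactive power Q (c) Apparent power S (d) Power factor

Step 1 — Angular frequency: ω = 2π·f = 2π·69.1 = 434.2 rad/s.
Step 2 — Component impedances:
  R: Z = R = 199 Ω
  L: Z = jωL = j·434.2·0.00285 = 0 + j1.237 Ω
  C: Z = 1/(jωC) = -j/(ω·C) = 0 - j6.328e+05 Ω
Step 3 — Series combination: Z_total = R + L + C = 199 - j6.328e+05 Ω = 6.328e+05∠-90.0° Ω.
Step 4 — Source phasor: V = 18.4∠-41.3° V = 13.82 - j12.14 V.
Step 5 — Current: I = V / Z = 1.92e-05 + j2.184e-05 A = 2.908e-05∠48.7° A.
Step 6 — Complex power: S = V·I* = 1.683e-07 - j0.0005351 VA.
Step 7 — Real power: P = Re(S) = 1.683e-07 W.
Step 8 — Reactive power: Q = Im(S) = -0.0005351 VAR.
Step 9 — Apparent power: |S| = 0.0005351 VA.
Step 10 — Power factor: PF = P/|S| = 0.0003145 (leading).

(a) P = 1.683e-07 W  (b) Q = -0.0005351 VAR  (c) S = 0.0005351 VA  (d) PF = 0.0003145 (leading)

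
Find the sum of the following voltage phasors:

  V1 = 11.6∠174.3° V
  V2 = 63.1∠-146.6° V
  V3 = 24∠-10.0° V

Step 1 — Convert each phasor to rectangular form:
  V1 = 11.6·(cos(174.3°) + j·sin(174.3°)) = -11.54 + j1.152 V
  V2 = 63.1·(cos(-146.6°) + j·sin(-146.6°)) = -52.68 - j34.74 V
  V3 = 24·(cos(-10.0°) + j·sin(-10.0°)) = 23.64 - j4.168 V
Step 2 — Sum components: V_total = -40.59 - j37.75 V.
Step 3 — Convert to polar: |V_total| = 55.43 V, ∠V_total = -137.1°.

V_total = 55.43∠-137.1° V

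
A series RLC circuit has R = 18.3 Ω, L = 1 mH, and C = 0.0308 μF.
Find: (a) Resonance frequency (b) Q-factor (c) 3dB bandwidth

Step 1 — Resonance condition Im(Z)=0 gives ω₀ = 1/√(LC).
Step 2 — ω₀ = 1/√(0.001·3.08e-08) = 1.802e+05 rad/s.
Step 3 — f₀ = ω₀/(2π) = 2.868e+04 Hz.
Step 4 — Series Q: Q = ω₀L/R = 1.802e+05·0.001/18.3 = 9.846.
Step 5 — 3dB bandwidth: Δω = ω₀/Q = 1.83e+04 rad/s; BW = Δω/(2π) = 2913 Hz.

(a) f₀ = 2.868e+04 Hz  (b) Q = 9.846  (c) BW = 2913 Hz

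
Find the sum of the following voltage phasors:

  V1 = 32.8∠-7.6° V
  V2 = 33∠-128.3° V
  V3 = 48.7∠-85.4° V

Step 1 — Convert each phasor to rectangular form:
  V1 = 32.8·(cos(-7.6°) + j·sin(-7.6°)) = 32.51 - j4.338 V
  V2 = 33·(cos(-128.3°) + j·sin(-128.3°)) = -20.45 - j25.9 V
  V3 = 48.7·(cos(-85.4°) + j·sin(-85.4°)) = 3.906 - j48.54 V
Step 2 — Sum components: V_total = 15.96 - j78.78 V.
Step 3 — Convert to polar: |V_total| = 80.38 V, ∠V_total = -78.5°.

V_total = 80.38∠-78.5° V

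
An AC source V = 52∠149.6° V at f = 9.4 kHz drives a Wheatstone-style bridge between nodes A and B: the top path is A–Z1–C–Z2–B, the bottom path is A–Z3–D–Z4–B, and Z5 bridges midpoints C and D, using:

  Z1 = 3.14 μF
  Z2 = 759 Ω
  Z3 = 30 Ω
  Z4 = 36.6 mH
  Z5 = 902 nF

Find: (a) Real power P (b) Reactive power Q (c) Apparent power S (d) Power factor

Step 1 — Angular frequency: ω = 2π·f = 2π·9400 = 5.906e+04 rad/s.
Step 2 — Component impedances:
  Z1: Z = 1/(jωC) = -j/(ω·C) = 0 - j5.392 Ω
  Z2: Z = R = 759 Ω
  Z3: Z = R = 30 Ω
  Z4: Z = jωL = j·5.906e+04·0.0366 = 0 + j2162 Ω
  Z5: Z = 1/(jωC) = -j/(ω·C) = 0 - j18.77 Ω
Step 3 — Bridge requires nodal analysis (the Z5 bridge couples midpoints C and D, so the two paths cannot be reduced to a simple series/parallel combination). Setting node B to ground and injecting 1 A at node A, the 3-node admittance system at A, C, D solves to V_A = Z_AB = 676.3 + j232 Ω = 715∠18.9° Ω.
Step 4 — Source phasor: V = 52∠149.6° V = -44.85 + j26.31 V.
Step 5 — Current: I = V / Z = -0.04739 + j0.05517 A = 0.07273∠130.7° A.
Step 6 — Complex power: S = V·I* = 3.577 + j1.227 VA.
Step 7 — Real power: P = Re(S) = 3.577 W.
Step 8 — Reactive power: Q = Im(S) = 1.227 VAR.
Step 9 — Apparent power: |S| = 3.782 VA.
Step 10 — Power factor: PF = P/|S| = 0.9459 (lagging).

(a) P = 3.577 W  (b) Q = 1.227 VAR  (c) S = 3.782 VA  (d) PF = 0.9459 (lagging)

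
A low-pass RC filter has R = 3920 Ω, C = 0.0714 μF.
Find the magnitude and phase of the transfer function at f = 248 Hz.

Step 1 — Angular frequency: ω = 2π·248 = 1558 rad/s.
Step 2 — Transfer function: H(jω) = 1/(1 + jωRC).
Step 3 — Denominator: 1 + jωRC = 1 + j·1558·3920·7.14e-08 = 1 + j0.4361.
Step 4 — H = 0.8402 - j0.3664.
Step 5 — Magnitude: |H| = 0.9166 (-0.8 dB); phase: φ = -23.6°.

|H| = 0.9166 (-0.8 dB), φ = -23.6°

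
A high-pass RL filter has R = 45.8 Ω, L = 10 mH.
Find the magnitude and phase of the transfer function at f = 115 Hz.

Step 1 — Angular frequency: ω = 2π·115 = 722.6 rad/s.
Step 2 — Transfer function: H(jω) = jωL/(R + jωL).
Step 3 — Numerator jωL = j·7.226; denominator R + jωL = 45.8 + j7.226.
Step 4 — H = 0.02429 + j0.1539.
Step 5 — Magnitude: |H| = 0.1558 (-16.1 dB); phase: φ = 81.0°.

|H| = 0.1558 (-16.1 dB), φ = 81.0°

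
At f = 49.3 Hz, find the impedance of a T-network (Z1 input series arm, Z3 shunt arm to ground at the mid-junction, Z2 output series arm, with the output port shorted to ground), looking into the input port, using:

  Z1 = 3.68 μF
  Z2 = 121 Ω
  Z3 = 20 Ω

Step 1 — Angular frequency: ω = 2π·f = 2π·49.3 = 309.8 rad/s.
Step 2 — Component impedances:
  Z1: Z = 1/(jωC) = -j/(ω·C) = 0 - j877.3 Ω
  Z2: Z = R = 121 Ω
  Z3: Z = R = 20 Ω
Step 3 — With the output port shorted to ground, the output series arm Z2 runs from the junction to ground; the shunt arm Z3 also runs from the junction to ground. They appear in parallel: Z3 || Z2 = 17.16 Ω.
Step 4 — Series with input arm Z1: Z_in = Z1 + (Z3 || Z2) = 17.16 - j877.3 Ω = 877.4∠-88.9° Ω.

Z = 17.16 - j877.3 Ω = 877.4∠-88.9° Ω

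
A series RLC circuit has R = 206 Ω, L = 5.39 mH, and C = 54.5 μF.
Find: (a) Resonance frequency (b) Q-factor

Step 1 — Resonance condition Im(Z)=0 gives ω₀ = 1/√(LC).
Step 2 — ω₀ = 1/√(0.00539·5.45e-05) = 1845 rad/s.
Step 3 — f₀ = ω₀/(2π) = 293.6 Hz.
Step 4 — Series Q: Q = ω₀L/R = 1845·0.00539/206 = 0.04828.

(a) f₀ = 293.6 Hz  (b) Q = 0.04828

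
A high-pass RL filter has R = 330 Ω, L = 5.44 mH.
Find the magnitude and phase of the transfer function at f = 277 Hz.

Step 1 — Angular frequency: ω = 2π·277 = 1740 rad/s.
Step 2 — Transfer function: H(jω) = jωL/(R + jωL).
Step 3 — Numerator jωL = j·9.468; denominator R + jωL = 330 + j9.468.
Step 4 — H = 0.0008225 + j0.02867.
Step 5 — Magnitude: |H| = 0.02868 (-30.8 dB); phase: φ = 88.4°.

|H| = 0.02868 (-30.8 dB), φ = 88.4°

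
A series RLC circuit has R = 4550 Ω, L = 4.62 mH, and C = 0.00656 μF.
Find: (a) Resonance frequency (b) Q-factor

Step 1 — Resonance condition Im(Z)=0 gives ω₀ = 1/√(LC).
Step 2 — ω₀ = 1/√(0.00462·6.56e-09) = 1.816e+05 rad/s.
Step 3 — f₀ = ω₀/(2π) = 2.891e+04 Hz.
Step 4 — Series Q: Q = ω₀L/R = 1.816e+05·0.00462/4550 = 0.1844.

(a) f₀ = 2.891e+04 Hz  (b) Q = 0.1844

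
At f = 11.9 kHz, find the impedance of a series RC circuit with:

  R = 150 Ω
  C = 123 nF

Step 1 — Angular frequency: ω = 2π·f = 2π·1.19e+04 = 7.477e+04 rad/s.
Step 2 — Component impedances:
  R: Z = R = 150 Ω
  C: Z = 1/(jωC) = -j/(ω·C) = 0 - j108.7 Ω
Step 3 — Series combination: Z_total = R + C = 150 - j108.7 Ω = 185.3∠-35.9° Ω.

Z = 150 - j108.7 Ω = 185.3∠-35.9° Ω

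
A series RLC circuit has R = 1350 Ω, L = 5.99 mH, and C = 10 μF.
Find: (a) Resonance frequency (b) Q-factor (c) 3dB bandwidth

Step 1 — Resonance: ω₀ = 1/√(LC) = 1/√(0.00599·1e-05) = 4086 rad/s.
Step 2 — f₀ = ω₀/(2π) = 650.3 Hz.
Step 3 — Series Q: Q = ω₀L/R = 4086·0.00599/1350 = 0.01813.
Step 4 — Bandwidth: Δω = ω₀/Q = 2.254e+05 rad/s; BW = Δω/(2π) = 3.587e+04 Hz.

(a) f₀ = 650.3 Hz  (b) Q = 0.01813  (c) BW = 3.587e+04 Hz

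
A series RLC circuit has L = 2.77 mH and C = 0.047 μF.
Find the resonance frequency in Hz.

Step 1 — Resonance condition Im(Z)=0 gives ω₀ = 1/√(LC).
Step 2 — ω₀ = 1/√(0.00277·4.7e-08) = 8.764e+04 rad/s.
Step 3 — f₀ = ω₀/(2π) = 1.395e+04 Hz.

f₀ = 1.395e+04 Hz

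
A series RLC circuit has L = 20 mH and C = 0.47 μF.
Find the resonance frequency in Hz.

Step 1 — Resonance condition Im(Z)=0 gives ω₀ = 1/√(LC).
Step 2 — ω₀ = 1/√(0.02·4.7e-07) = 1.031e+04 rad/s.
Step 3 — f₀ = ω₀/(2π) = 1642 Hz.

f₀ = 1642 Hz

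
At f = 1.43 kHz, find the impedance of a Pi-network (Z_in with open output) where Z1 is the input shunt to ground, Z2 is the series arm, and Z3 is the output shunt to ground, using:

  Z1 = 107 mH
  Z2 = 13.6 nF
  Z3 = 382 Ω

Step 1 — Angular frequency: ω = 2π·f = 2π·1430 = 8985 rad/s.
Step 2 — Component impedances:
  Z1: Z = jωL = j·8985·0.107 = 0 + j961.4 Ω
  Z2: Z = 1/(jωC) = -j/(ω·C) = 0 - j8184 Ω
  Z3: Z = R = 382 Ω
Step 3 — With open output, the series arm Z2 and the output shunt Z3 appear in series to ground: Z2 + Z3 = 382 - j8184 Ω.
Step 4 — Parallel with input shunt Z1: Z_in = Z1 || (Z2 + Z3) = 6.75 + j1089 Ω = 1089∠89.6° Ω.

Z = 6.75 + j1089 Ω = 1089∠89.6° Ω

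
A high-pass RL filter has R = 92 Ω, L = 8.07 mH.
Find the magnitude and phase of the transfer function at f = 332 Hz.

Step 1 — Angular frequency: ω = 2π·332 = 2086 rad/s.
Step 2 — Transfer function: H(jω) = jωL/(R + jωL).
Step 3 — Numerator jωL = j·16.83; denominator R + jωL = 92 + j16.83.
Step 4 — H = 0.0324 + j0.1771.
Step 5 — Magnitude: |H| = 0.18 (-14.9 dB); phase: φ = 79.6°.

|H| = 0.18 (-14.9 dB), φ = 79.6°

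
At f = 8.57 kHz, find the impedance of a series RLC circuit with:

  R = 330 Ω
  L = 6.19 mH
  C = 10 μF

Step 1 — Angular frequency: ω = 2π·f = 2π·8570 = 5.385e+04 rad/s.
Step 2 — Component impedances:
  R: Z = R = 330 Ω
  L: Z = jωL = j·5.385e+04·0.00619 = 0 + j333.3 Ω
  C: Z = 1/(jωC) = -j/(ω·C) = 0 - j1.857 Ω
Step 3 — Series combination: Z_total = R + L + C = 330 + j331.5 Ω = 467.7∠45.1° Ω.

Z = 330 + j331.5 Ω = 467.7∠45.1° Ω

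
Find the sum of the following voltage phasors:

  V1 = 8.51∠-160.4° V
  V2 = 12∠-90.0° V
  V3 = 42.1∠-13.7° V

Step 1 — Convert each phasor to rectangular form:
  V1 = 8.51·(cos(-160.4°) + j·sin(-160.4°)) = -8.017 - j2.855 V
  V2 = 12·(cos(-90.0°) + j·sin(-90.0°)) = 0 - j12 V
  V3 = 42.1·(cos(-13.7°) + j·sin(-13.7°)) = 40.9 - j9.971 V
Step 2 — Sum components: V_total = 32.89 - j24.83 V.
Step 3 — Convert to polar: |V_total| = 41.2 V, ∠V_total = -37.0°.

V_total = 41.2∠-37.0° V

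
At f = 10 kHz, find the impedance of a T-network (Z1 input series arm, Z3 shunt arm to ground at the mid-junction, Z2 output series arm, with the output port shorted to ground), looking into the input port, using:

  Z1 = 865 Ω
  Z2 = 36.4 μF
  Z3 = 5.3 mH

Step 1 — Angular frequency: ω = 2π·f = 2π·1e+04 = 6.283e+04 rad/s.
Step 2 — Component impedances:
  Z1: Z = R = 865 Ω
  Z2: Z = 1/(jωC) = -j/(ω·C) = 0 - j0.4372 Ω
  Z3: Z = jωL = j·6.283e+04·0.0053 = 0 + j333 Ω
Step 3 — With the output port shorted to ground, the output series arm Z2 runs from the junction to ground; the shunt arm Z3 also runs from the junction to ground. They appear in parallel: Z3 || Z2 = 0 - j0.4378 Ω.
Step 4 — Series with input arm Z1: Z_in = Z1 + (Z3 || Z2) = 865 - j0.4378 Ω = 865∠-0.0° Ω.

Z = 865 - j0.4378 Ω = 865∠-0.0° Ω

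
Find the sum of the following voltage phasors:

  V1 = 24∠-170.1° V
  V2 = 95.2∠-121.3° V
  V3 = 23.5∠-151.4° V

Step 1 — Convert each phasor to rectangular form:
  V1 = 24·(cos(-170.1°) + j·sin(-170.1°)) = -23.64 - j4.126 V
  V2 = 95.2·(cos(-121.3°) + j·sin(-121.3°)) = -49.46 - j81.34 V
  V3 = 23.5·(cos(-151.4°) + j·sin(-151.4°)) = -20.63 - j11.25 V
Step 2 — Sum components: V_total = -93.73 - j96.72 V.
Step 3 — Convert to polar: |V_total| = 134.7 V, ∠V_total = -134.1°.

V_total = 134.7∠-134.1° V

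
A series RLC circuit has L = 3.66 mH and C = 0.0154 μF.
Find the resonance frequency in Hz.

Step 1 — Resonance condition Im(Z)=0 gives ω₀ = 1/√(LC).
Step 2 — ω₀ = 1/√(0.00366·1.54e-08) = 1.332e+05 rad/s.
Step 3 — f₀ = ω₀/(2π) = 2.12e+04 Hz.

f₀ = 2.12e+04 Hz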